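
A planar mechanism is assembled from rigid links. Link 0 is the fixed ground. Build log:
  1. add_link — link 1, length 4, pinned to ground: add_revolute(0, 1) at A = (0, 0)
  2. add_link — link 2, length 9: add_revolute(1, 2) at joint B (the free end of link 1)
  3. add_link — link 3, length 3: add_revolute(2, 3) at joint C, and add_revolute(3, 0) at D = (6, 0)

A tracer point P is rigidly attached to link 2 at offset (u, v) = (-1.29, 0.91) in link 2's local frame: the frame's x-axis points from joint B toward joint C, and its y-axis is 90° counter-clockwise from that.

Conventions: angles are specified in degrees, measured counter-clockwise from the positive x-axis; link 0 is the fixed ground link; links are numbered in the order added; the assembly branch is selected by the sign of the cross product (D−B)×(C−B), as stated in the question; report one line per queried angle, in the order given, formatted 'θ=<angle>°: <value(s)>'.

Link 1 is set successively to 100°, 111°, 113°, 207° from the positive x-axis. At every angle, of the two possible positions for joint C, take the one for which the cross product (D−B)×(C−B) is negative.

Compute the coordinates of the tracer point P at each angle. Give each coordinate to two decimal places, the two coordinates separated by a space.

A=(0,0), D=(6.00,0)
θ=100°: B = A + 4.00·(cos100°, sin100°) = (-0.6946, 3.9392)
θ=100°: |BD| = 7.7676
θ=100°: circle(B,9.00) ∩ circle(D,3.00): a=8.5184, h=2.9045
θ=100°:   candidates: C₊=(8.1201,2.1225) cross=22.561; C₋=(5.1742,-2.8841) cross=-22.561
θ=100°:   branch - wants cross < 0 → take C=(5.1742,-2.8841) (cross=-22.561)
θ=100°: ex = (C−B)/|BC| = (0.6521,-0.7581); ey = (0.7581,0.6521)
θ=100°: P = B + -1.29·ex + 0.91·ey = (-0.8459,5.5106)
θ=111°: B = A + 4.00·(cos111°, sin111°) = (-1.4335, 3.7343)
θ=111°: |BD| = 8.3188
θ=111°: circle(B,9.00) ∩ circle(D,3.00): a=8.4869, h=2.9953
θ=111°:   candidates: C₊=(7.4949,2.6010) cross=24.917; C₋=(4.8057,-2.7520) cross=-24.917
θ=111°:   branch - wants cross < 0 → take C=(4.8057,-2.7520) (cross=-24.917)
θ=111°: ex = (C−B)/|BC| = (0.6932,-0.7207); ey = (0.7207,0.6932)
θ=111°: P = B + -1.29·ex + 0.91·ey = (-1.6719,5.2949)
θ=113°: B = A + 4.00·(cos113°, sin113°) = (-1.5629, 3.6820)
θ=113°: |BD| = 8.4116
θ=113°: circle(B,9.00) ∩ circle(D,3.00): a=8.4856, h=2.9991
θ=113°:   candidates: C₊=(7.3793,2.6641) cross=25.227; C₋=(4.7537,-2.7289) cross=-25.227
θ=113°:   branch - wants cross < 0 → take C=(4.7537,-2.7289) (cross=-25.227)
θ=113°: ex = (C−B)/|BC| = (0.7019,-0.7123); ey = (0.7123,0.7019)
θ=113°: P = B + -1.29·ex + 0.91·ey = (-1.8201,5.2396)
θ=207°: B = A + 4.00·(cos207°, sin207°) = (-3.5640, -1.8160)
θ=207°: |BD| = 9.7349
θ=207°: circle(B,9.00) ∩ circle(D,3.00): a=8.5655, h=2.7627
θ=207°:   candidates: C₊=(4.3358,2.4961) cross=26.895; C₋=(5.3665,-2.9323) cross=-26.895
θ=207°:   branch - wants cross < 0 → take C=(5.3665,-2.9323) (cross=-26.895)
θ=207°: ex = (C−B)/|BC| = (0.9923,-0.1240); ey = (0.1240,0.9923)
θ=207°: P = B + -1.29·ex + 0.91·ey = (-4.7312,-0.7530)

θ=100°: -0.85 5.51
θ=111°: -1.67 5.29
θ=113°: -1.82 5.24
θ=207°: -4.73 -0.75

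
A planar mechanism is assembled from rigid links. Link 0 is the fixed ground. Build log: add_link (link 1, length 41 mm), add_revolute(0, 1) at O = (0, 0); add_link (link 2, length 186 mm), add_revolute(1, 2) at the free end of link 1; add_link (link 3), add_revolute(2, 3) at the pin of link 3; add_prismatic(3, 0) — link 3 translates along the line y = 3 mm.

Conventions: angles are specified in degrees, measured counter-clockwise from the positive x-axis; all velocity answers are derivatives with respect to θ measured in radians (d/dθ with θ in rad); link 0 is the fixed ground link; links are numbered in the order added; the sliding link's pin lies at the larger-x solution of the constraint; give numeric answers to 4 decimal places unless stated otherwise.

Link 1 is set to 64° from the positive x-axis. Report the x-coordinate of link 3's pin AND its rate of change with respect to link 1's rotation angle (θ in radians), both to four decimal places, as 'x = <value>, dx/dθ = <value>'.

geometry: r = 41 mm, L = 186 mm, e = 3 mm
crank pin P = (r cos θ, r sin θ) = (17.973217, 36.850556)
h = r sin θ − e = 36.850556 − 3 = 33.850556
x = r cos θ + √(L² − h²) = 17.973217 + 182.893794 = 200.867011
dx/dθ = −r sin θ − h·r cos θ/√(L² − h²) (θ in radians; h = 33.850556) = -40.177095

x = 200.8670, dx/dθ = -40.1771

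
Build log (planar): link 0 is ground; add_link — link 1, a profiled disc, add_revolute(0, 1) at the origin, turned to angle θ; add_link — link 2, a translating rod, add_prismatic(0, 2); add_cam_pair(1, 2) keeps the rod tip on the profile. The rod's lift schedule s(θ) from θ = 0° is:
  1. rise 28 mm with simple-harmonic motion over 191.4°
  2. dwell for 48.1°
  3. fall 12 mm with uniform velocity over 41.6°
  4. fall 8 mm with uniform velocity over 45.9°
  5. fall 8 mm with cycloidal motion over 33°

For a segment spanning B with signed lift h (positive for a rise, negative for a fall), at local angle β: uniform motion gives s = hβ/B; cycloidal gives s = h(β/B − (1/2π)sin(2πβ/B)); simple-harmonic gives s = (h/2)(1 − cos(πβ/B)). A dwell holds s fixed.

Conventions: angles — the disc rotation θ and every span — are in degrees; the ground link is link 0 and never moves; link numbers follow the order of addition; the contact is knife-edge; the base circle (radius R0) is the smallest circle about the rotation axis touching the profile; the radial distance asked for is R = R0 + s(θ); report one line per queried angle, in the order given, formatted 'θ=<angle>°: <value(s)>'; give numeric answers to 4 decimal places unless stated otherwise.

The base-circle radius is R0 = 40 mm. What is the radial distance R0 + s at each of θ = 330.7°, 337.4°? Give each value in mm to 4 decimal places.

seg 1 [0°–191.4°] simple-harmonic, h=28: full span → s += 28 → s = 28.0000
seg 2 [191.4°–239.5°] dwell: s stays 28.0000
seg 3 [239.5°–281.1°] uniform, h=-12: full span → s += -12 → s = 16.0000
seg 4 [281.1°–327°] uniform, h=-8: full span → s += -8 → s = 8.0000
seg 5 [327°–360°] cycloidal, h=-8: θ=330.7° here. β=3.7, B=33. -8·(0.1121 − sin(2π·0.1121)/(2π)) = -0.0724 → s = 7.9276
seg 5 [327°–360°] cycloidal, h=-8: θ=337.4° here. β=10.4, B=33. -8·(0.3152 − sin(2π·0.3152)/(2π)) = -1.3532 → s = 6.6468
θ=330.7°: R = R0 + s = 40 + 7.9276 = 47.9276
θ=337.4°: R = R0 + s = 40 + 6.6468 = 46.6468

θ=330.7°: 47.9276
θ=337.4°: 46.6468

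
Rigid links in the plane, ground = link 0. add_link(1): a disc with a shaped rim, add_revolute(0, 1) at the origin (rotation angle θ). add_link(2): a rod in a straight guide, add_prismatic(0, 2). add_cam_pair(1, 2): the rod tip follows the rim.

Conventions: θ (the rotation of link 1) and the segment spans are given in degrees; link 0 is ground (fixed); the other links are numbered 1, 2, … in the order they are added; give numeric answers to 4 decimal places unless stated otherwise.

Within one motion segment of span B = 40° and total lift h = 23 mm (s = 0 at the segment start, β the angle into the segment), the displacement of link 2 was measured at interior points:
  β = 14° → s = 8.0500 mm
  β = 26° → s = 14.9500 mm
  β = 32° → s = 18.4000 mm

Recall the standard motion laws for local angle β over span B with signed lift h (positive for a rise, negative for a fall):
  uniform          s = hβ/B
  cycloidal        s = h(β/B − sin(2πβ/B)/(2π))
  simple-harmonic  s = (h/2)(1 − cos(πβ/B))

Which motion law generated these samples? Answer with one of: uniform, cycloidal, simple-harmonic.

candidates at β/B = r: uniform s = h·r (linear in β); cycloidal s = h·(r − sin(2πr)/(2π)); simple-harmonic s = (h/2)(1 − cos(πr))
β=14°: printed 8.0500 | uniform 8.0500, cycloidal 5.0885, simple-harmonic 6.2791
β=26°: printed 14.9500 | uniform 14.9500, cycloidal 17.9115, simple-harmonic 16.7209
β=32°: printed 18.4000 | uniform 18.4000, cycloidal 21.8814, simple-harmonic 20.8037
only one law matches every sample → uniform

uniform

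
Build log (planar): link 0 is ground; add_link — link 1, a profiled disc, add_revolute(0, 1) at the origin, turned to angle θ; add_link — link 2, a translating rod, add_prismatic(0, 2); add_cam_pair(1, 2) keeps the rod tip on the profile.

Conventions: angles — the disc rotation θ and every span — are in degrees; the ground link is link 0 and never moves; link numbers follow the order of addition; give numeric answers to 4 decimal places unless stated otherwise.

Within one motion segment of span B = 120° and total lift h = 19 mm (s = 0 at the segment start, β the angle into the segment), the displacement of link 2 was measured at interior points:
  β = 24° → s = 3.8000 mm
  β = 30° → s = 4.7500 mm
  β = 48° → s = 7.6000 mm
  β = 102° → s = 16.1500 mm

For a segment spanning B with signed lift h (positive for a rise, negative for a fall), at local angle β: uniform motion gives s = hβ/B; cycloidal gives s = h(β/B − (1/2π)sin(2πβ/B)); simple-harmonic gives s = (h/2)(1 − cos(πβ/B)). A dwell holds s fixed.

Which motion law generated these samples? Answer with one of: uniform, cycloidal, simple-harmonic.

candidates at β/B = r: uniform s = h·r (linear in β); cycloidal s = h·(r − sin(2πr)/(2π)); simple-harmonic s = (h/2)(1 − cos(πr))
β=24°: printed 3.8000 | uniform 3.8000, cycloidal 0.9241, simple-harmonic 1.8143
β=30°: printed 4.7500 | uniform 4.7500, cycloidal 1.7261, simple-harmonic 2.7825
β=48°: printed 7.6000 | uniform 7.6000, cycloidal 5.8226, simple-harmonic 6.5643
β=102°: printed 16.1500 | uniform 16.1500, cycloidal 18.5964, simple-harmonic 17.9646
only one law matches every sample → uniform

uniform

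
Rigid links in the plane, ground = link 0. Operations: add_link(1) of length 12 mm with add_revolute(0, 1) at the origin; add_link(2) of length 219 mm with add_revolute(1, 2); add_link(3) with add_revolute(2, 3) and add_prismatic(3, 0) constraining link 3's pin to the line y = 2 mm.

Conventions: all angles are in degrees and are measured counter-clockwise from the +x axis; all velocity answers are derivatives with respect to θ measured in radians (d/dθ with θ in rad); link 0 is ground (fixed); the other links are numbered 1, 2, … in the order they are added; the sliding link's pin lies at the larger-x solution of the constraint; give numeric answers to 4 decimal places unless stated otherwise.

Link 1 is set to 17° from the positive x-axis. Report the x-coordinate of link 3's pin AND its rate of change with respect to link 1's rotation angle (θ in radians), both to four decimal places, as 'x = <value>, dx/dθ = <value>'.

geometry: r = 12 mm, L = 219 mm, e = 2 mm
crank pin P = (r cos θ, r sin θ) = (11.475657, 3.508460)
h = r sin θ − e = 3.508460 − 2 = 1.508460
x = r cos θ + √(L² − h²) = 11.475657 + 218.994805 = 230.470462
dx/dθ = −r sin θ − h·r cos θ/√(L² − h²) (θ in radians; h = 1.508460) = -3.587506

x = 230.4705, dx/dθ = -3.5875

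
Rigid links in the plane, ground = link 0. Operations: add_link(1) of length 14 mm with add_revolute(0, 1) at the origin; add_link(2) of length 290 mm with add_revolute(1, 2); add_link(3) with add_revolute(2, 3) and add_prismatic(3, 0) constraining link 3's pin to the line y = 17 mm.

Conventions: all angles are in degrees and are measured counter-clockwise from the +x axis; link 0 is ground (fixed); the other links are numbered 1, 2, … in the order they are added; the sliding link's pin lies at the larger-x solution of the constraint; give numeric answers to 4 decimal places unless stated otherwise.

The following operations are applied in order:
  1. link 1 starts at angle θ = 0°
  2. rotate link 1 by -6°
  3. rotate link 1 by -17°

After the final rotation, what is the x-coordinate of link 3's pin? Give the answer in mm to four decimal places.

geometry: r = 14 mm, L = 290 mm, e = 17 mm; θ starts at 0°
rotate link 1 by -6°: θ ← 0° -6° = -6°
rotate link 1 by -17°: θ ← -6° -17° = -23°
crank pin P = (r cos θ, r sin θ) = (12.887068, -5.470236)
h = r sin θ − e = -5.470236 − 17 = -22.470236
x = r cos θ + √(L² − h²) = 12.887068 + 289.128152 = 302.015220

302.0152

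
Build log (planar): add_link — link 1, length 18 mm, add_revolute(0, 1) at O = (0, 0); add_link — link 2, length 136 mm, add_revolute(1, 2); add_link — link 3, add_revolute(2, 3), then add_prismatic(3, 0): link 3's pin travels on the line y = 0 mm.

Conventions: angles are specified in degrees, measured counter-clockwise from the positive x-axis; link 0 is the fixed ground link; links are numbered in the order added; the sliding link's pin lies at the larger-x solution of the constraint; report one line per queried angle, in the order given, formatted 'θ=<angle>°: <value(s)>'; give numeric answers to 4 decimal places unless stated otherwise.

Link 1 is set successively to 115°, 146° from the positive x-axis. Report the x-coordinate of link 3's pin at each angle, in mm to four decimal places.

geometry: r = 18 mm, L = 136 mm, e = 0 mm
θ=115°: crank pin P = (r cos θ, r sin θ) = (-7.607129, 16.313540)
θ=115°: h = r sin θ − e = 16.313540 − 0 = 16.313540
θ=115°: x = r cos θ + √(L² − h²) = -7.607129 + 135.018030 = 127.410901
θ=146°: crank pin P = (r cos θ, r sin θ) = (-14.922676, 10.065472)
θ=146°: h = r sin θ − e = 10.065472 − 0 = 10.065472
θ=146°: x = r cos θ + √(L² − h²) = -14.922676 + 135.627012 = 120.704335

θ=115°: 127.4109
θ=146°: 120.7043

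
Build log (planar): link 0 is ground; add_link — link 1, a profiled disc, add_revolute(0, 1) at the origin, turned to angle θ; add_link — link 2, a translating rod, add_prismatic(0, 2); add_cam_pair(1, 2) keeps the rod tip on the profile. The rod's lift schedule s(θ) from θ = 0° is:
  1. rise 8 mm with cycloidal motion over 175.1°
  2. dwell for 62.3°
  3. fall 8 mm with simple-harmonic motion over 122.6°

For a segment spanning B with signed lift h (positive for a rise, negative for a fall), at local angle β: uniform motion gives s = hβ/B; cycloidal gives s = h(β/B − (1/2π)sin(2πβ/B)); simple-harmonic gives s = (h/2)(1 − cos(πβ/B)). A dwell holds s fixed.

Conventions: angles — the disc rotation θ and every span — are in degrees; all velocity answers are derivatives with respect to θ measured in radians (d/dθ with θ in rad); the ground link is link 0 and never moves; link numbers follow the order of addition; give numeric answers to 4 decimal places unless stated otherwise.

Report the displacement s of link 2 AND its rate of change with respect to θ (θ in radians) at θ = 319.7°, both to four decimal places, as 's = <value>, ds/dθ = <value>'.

seg 1 [0°–175.1°] cycloidal, h=8: full span → s += 8 → s = 8.0000
seg 2 [175.1°–237.4°] dwell: s stays 8.0000
seg 3 [237.4°–360°] simple-harmonic, h=-8: θ=319.7° here. β=82.3, B=122.6. -8/2·(1 − cos(π·0.6713)) = -6.0501 → s = 1.9499
velocity in seg [237.4°–360°] (simple-harmonic), θ in radians: β = 82.3° = 1.4364 rad, B = 122.6° = 2.1398 rad; ds/dθ = (πh/(2B)) sin(πβ/B) = (π·(-8)/(2·2.1398)) sin(π·0.6713) = -5.042784 mm/rad

s = 1.9499, ds/dθ = -5.0428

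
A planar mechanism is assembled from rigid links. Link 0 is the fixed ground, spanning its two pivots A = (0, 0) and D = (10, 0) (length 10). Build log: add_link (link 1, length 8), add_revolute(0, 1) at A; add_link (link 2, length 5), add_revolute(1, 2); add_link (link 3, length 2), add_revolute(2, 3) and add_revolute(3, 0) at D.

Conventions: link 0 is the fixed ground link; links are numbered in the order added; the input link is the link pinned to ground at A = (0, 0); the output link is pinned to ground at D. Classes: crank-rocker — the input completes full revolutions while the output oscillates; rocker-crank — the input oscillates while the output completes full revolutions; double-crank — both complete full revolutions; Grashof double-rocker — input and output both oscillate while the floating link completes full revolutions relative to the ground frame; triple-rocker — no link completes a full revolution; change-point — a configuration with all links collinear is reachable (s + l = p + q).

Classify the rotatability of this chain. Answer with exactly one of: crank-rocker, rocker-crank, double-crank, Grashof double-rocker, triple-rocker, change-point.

lengths: ground=10, input=8, coupler=5, output=2
sorted: s=2 (shortest), l=10 (longest), p+q=13
s + l = 12 vs p + q = 13
s + l < p + q (Grashof) with shortest = output link → rocker-crank

rocker-crank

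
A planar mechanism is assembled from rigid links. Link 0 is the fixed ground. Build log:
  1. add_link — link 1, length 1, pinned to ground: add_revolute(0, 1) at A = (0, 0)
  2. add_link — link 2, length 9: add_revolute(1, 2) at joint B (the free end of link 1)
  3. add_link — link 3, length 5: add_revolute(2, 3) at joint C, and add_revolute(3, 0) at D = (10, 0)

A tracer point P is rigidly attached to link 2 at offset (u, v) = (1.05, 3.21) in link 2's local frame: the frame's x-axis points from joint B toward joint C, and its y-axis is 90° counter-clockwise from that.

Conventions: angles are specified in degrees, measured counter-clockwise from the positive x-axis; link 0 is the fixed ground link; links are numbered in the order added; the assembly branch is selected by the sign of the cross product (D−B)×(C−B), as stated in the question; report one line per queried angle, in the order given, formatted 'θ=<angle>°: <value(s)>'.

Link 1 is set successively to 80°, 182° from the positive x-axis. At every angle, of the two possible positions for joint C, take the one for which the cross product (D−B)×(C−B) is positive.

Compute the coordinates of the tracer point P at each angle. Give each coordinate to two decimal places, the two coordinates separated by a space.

A=(0,0), D=(10.00,0)
θ=80°: B = A + 1.00·(cos80°, sin80°) = (0.1736, 0.9848)
θ=80°: |BD| = 9.8756
θ=80°: circle(B,9.00) ∩ circle(D,5.00): a=7.7731, h=4.5365
θ=80°:   candidates: C₊=(8.3604,4.7235) cross=44.800; C₋=(7.4556,-4.3042) cross=-44.800
θ=80°:   branch + wants cross > 0 → take C=(8.3604,4.7235) (cross=44.800)
θ=80°: ex = (C−B)/|BC| = (0.9096,0.4154); ey = (-0.4154,0.9096)
θ=80°: P = B + 1.05·ex + 3.21·ey = (-0.2047,4.3409)
θ=182°: B = A + 1.00·(cos182°, sin182°) = (-0.9994, -0.0349)
θ=182°: |BD| = 10.9994
θ=182°: circle(B,9.00) ∩ circle(D,5.00): a=8.0453, h=4.0340
θ=182°:   candidates: C₊=(7.0331,4.0246) cross=44.372; C₋=(7.0587,-4.0433) cross=-44.372
θ=182°:   branch + wants cross > 0 → take C=(7.0331,4.0246) (cross=44.372)
θ=182°: ex = (C−B)/|BC| = (0.8925,0.4511); ey = (-0.4511,0.8925)
θ=182°: P = B + 1.05·ex + 3.21·ey = (-1.5102,3.3036)

θ=80°: -0.20 4.34
θ=182°: -1.51 3.30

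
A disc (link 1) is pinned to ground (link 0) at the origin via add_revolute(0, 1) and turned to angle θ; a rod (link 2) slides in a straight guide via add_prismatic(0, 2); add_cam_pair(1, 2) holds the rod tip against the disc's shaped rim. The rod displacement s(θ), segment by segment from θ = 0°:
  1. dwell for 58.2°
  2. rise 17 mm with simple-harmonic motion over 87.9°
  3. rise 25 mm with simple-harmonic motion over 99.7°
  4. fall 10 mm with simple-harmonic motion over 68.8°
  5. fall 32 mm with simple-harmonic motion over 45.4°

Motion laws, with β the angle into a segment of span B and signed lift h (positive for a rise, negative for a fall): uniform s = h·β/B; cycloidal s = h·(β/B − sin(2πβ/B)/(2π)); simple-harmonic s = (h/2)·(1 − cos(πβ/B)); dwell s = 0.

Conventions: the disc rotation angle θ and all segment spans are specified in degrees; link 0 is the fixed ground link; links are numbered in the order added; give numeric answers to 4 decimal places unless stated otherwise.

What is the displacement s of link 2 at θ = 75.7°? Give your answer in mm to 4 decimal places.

segment 1 (0° to 58.2°, dwell): s unchanged at 0.0000
θ = 75.7° falls in segment 2 (58.2° to 146.1°, simple-harmonic, h = 17): β = 75.7 − 58.2 = 17.5°, B = 87.9°; Δs = 17/2·(1 − cos(π·0.1991)) = 1.6091; s = 0.0000 + 1.6091 = 1.6091

1.6091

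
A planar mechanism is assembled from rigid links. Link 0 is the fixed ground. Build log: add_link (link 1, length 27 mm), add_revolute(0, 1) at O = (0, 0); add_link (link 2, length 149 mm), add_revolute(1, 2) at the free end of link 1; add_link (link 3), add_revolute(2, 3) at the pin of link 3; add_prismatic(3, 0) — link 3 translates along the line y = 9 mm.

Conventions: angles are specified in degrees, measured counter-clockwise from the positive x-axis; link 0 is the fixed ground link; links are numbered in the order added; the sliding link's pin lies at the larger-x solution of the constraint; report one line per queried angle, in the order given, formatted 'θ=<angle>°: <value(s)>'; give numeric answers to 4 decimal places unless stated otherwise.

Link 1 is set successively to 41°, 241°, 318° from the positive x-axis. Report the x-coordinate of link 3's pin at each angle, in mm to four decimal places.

geometry: r = 27 mm, L = 149 mm, e = 9 mm
θ=41°: crank pin P = (r cos θ, r sin θ) = (20.377159, 17.713594)
θ=41°: h = r sin θ − e = 17.713594 − 9 = 8.713594
θ=41°: x = r cos θ + √(L² − h²) = 20.377159 + 148.744994 = 169.122153
θ=241°: crank pin P = (r cos θ, r sin θ) = (-13.089860, -23.614732)
θ=241°: h = r sin θ − e = -23.614732 − 9 = -32.614732
θ=241°: x = r cos θ + √(L² − h²) = -13.089860 + 145.386654 = 132.296795
θ=318°: crank pin P = (r cos θ, r sin θ) = (20.064910, -18.066526)
θ=318°: h = r sin θ − e = -18.066526 − 9 = -27.066526
θ=318°: x = r cos θ + √(L² − h²) = 20.064910 + 146.520999 = 166.585909

θ=41°: 169.1222
θ=241°: 132.2968
θ=318°: 166.5859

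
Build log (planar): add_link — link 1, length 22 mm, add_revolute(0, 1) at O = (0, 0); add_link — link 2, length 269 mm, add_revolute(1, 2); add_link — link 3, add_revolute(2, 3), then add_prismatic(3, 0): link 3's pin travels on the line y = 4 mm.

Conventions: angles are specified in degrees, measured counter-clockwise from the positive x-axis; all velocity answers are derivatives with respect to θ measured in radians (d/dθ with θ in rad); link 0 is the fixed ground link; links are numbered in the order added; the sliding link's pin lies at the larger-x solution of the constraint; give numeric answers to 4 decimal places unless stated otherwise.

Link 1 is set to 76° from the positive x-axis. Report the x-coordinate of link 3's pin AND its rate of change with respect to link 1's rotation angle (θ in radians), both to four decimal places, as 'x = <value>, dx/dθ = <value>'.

geometry: r = 22 mm, L = 269 mm, e = 4 mm
crank pin P = (r cos θ, r sin θ) = (5.322282, 21.346506)
h = r sin θ − e = 21.346506 − 4 = 17.346506
x = r cos θ + √(L² − h²) = 5.322282 + 268.440121 = 273.762403
dx/dθ = −r sin θ − h·r cos θ/√(L² − h²) (θ in radians; h = 17.346506) = -21.690430

x = 273.7624, dx/dθ = -21.6904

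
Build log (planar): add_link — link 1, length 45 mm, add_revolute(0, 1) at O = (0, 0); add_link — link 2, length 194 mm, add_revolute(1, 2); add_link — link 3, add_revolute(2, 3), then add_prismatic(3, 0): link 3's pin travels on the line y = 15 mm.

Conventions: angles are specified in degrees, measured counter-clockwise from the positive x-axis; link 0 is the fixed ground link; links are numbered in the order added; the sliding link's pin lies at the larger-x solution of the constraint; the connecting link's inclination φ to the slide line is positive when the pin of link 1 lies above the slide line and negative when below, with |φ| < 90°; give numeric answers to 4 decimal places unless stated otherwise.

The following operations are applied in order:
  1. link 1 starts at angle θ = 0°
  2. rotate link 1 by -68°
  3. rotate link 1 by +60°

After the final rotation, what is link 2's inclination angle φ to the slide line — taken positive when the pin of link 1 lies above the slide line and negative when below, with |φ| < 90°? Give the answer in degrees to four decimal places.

geometry: r = 45 mm, L = 194 mm, e = 15 mm; θ starts at 0°
rotate link 1 by -68°: θ ← 0° -68° = -68°
rotate link 1 by +60°: θ ← -68° +60° = -8°
h = r sin θ − e = -6.262790 − 15 = -21.262790
sin φ = h / L = -21.262790 / 194 = -0.10960201
φ = arcsin(-0.10960201) = -6.292374°

-6.2924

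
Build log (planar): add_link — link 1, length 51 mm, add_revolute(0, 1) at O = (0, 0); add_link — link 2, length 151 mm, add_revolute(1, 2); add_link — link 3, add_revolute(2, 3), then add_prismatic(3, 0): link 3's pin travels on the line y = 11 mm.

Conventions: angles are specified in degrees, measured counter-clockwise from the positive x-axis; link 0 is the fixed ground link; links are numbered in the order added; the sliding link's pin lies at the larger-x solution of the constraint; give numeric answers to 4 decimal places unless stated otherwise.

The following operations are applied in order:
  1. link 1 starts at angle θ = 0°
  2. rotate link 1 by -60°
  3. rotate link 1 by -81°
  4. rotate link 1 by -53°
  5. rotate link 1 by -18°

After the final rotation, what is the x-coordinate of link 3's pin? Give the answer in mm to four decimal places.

geometry: r = 51 mm, L = 151 mm, e = 11 mm; θ starts at 0°
rotate link 1 by -60°: θ ← 0° -60° = -60°
rotate link 1 by -81°: θ ← -60° -81° = -141°
rotate link 1 by -53°: θ ← -141° -53° = -194°
rotate link 1 by -18°: θ ← -194° -18° = -212°
crank pin P = (r cos θ, r sin θ) = (-43.250453, 27.025882)
h = r sin θ − e = 27.025882 − 11 = 16.025882
x = r cos θ + √(L² − h²) = -43.250453 + 150.147165 = 106.896712

106.8967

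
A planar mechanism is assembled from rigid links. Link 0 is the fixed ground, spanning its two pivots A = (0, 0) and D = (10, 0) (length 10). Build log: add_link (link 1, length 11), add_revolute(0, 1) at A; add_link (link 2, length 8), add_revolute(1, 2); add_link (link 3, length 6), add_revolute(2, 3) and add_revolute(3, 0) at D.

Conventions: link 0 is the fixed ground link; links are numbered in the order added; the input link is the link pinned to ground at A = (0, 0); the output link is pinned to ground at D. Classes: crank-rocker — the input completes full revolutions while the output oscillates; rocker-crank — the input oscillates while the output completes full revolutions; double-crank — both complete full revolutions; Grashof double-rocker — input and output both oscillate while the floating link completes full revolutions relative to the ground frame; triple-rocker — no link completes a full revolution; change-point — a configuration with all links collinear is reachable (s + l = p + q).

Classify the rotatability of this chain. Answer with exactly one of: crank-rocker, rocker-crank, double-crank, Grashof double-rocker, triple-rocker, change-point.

lengths: ground=10, input=11, coupler=8, output=6
sorted: s=6 (shortest), l=11 (longest), p+q=18
s + l = 17 vs p + q = 18
s + l < p + q (Grashof) with shortest = output link → rocker-crank

rocker-crank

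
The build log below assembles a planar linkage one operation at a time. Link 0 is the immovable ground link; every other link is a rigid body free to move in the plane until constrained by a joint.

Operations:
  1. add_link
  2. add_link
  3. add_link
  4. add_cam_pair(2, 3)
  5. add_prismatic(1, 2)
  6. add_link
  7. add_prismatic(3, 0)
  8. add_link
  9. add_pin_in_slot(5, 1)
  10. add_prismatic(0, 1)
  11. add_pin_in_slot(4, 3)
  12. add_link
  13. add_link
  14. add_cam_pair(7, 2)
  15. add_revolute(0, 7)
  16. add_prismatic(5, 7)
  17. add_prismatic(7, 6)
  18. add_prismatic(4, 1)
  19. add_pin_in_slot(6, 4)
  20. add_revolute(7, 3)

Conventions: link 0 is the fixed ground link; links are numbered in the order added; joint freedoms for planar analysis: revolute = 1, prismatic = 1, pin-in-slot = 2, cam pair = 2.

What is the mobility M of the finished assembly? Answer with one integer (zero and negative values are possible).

(L,J1,J2)=(1,0,0); link0 fixed
link1: (2,0,0)
link2: (3,0,0)
link3: (4,0,0)
C 2-3 [J2]: (4,0,1)
P 1-2 [J1]: (4,1,1)
link4: (5,1,1)
P 3-0 [J1]: (5,2,1)
link5: (6,2,1)
PS 5-1 [J2]: (6,2,2)
P 0-1 [J1]: (6,3,2)
PS 4-3 [J2]: (6,3,3)
link6: (7,3,3)
link7: (8,3,3)
C 7-2 [J2]: (8,3,4)
R 0-7 [J1]: (8,4,4)
P 5-7 [J1]: (8,5,4)
P 7-6 [J1]: (8,6,4)
P 4-1 [J1]: (8,7,4)
PS 6-4 [J2]: (8,7,5)
R 7-3 [J1]: (8,8,5)
Grübler: 3·7 − 2·8 − 5 = 0

M = 0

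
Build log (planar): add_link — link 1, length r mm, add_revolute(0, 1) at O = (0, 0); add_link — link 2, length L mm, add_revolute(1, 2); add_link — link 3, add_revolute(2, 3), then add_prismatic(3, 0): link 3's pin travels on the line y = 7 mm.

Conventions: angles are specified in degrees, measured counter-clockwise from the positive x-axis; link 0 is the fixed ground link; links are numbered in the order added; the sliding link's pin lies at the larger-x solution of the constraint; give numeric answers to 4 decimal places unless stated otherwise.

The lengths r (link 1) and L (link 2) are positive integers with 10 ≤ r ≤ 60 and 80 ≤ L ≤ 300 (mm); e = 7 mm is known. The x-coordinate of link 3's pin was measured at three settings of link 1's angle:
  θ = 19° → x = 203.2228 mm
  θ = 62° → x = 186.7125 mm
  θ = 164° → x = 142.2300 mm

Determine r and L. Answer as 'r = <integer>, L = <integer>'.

constraint per measurement: (x − r cos θ)² + (r sin θ − e)² = L²
subtracting the θ₁ and θ₂ equations cancels the r² and L² terms:
r = (x₁² − x₂²) / (2[(x₁cos θ₁ + e sin θ₁) − (x₂cos θ₂ + e sin θ₂)]) = 32.0000 → r = 32
L² = (x₁ − r cos θ₁)² + (r sin θ₁ − e)² = 29928.9922 → L = 173.0000 → L = 173
check at θ₃=164°: x = 142.2300 (printed 142.2300) ✓

r = 32, L = 173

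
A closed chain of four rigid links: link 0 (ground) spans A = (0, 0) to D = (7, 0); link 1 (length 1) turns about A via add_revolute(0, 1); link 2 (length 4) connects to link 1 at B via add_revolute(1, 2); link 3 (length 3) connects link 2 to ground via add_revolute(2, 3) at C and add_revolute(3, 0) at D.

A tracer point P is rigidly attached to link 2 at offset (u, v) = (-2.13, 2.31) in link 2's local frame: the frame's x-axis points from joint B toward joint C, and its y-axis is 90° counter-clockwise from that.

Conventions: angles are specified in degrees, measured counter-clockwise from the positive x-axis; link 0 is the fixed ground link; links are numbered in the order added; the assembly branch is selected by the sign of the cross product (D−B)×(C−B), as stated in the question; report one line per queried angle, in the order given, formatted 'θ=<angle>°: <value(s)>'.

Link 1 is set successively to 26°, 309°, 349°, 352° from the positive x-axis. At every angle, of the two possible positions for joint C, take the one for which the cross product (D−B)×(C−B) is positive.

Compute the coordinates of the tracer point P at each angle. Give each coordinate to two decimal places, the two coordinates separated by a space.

A=(0,0), D=(7.00,0)
θ=26°: B = A + 1.00·(cos26°, sin26°) = (0.8988, 0.4384)
θ=26°: |BD| = 6.1169
θ=26°: circle(B,4.00) ∩ circle(D,3.00): a=3.6306, h=1.6788
θ=26°:   candidates: C₊=(4.6404,1.8527) cross=10.269; C₋=(4.3998,-1.4963) cross=-10.269
θ=26°:   branch + wants cross > 0 → take C=(4.6404,1.8527) (cross=10.269)
θ=26°: ex = (C−B)/|BC| = (0.9354,0.3536); ey = (-0.3536,0.9354)
θ=26°: P = B + -2.13·ex + 2.31·ey = (-1.9104,1.8460)
θ=309°: B = A + 1.00·(cos309°, sin309°) = (0.6293, -0.7771)
θ=309°: |BD| = 6.4179
θ=309°: circle(B,4.00) ∩ circle(D,3.00): a=3.7543, h=1.3803
θ=309°:   candidates: C₊=(4.1889,1.0476) cross=8.859; C₋=(4.5231,-1.6927) cross=-8.859
θ=309°:   branch + wants cross > 0 → take C=(4.1889,1.0476) (cross=8.859)
θ=309°: ex = (C−B)/|BC| = (0.8899,0.4562); ey = (-0.4562,0.8899)
θ=309°: P = B + -2.13·ex + 2.31·ey = (-2.3199,0.3068)
θ=349°: B = A + 1.00·(cos349°, sin349°) = (0.9816, -0.1908)
θ=349°: |BD| = 6.0214
θ=349°: circle(B,4.00) ∩ circle(D,3.00): a=3.5920, h=1.7601
θ=349°:   candidates: C₊=(4.5160,1.6822) cross=10.598; C₋=(4.6276,-1.8362) cross=-10.598
θ=349°:   branch + wants cross > 0 → take C=(4.5160,1.6822) (cross=10.598)
θ=349°: ex = (C−B)/|BC| = (0.8836,0.4683); ey = (-0.4683,0.8836)
θ=349°: P = B + -2.13·ex + 2.31·ey = (-1.9821,0.8529)
θ=352°: B = A + 1.00·(cos352°, sin352°) = (0.9903, -0.1392)
θ=352°: |BD| = 6.0113
θ=352°: circle(B,4.00) ∩ circle(D,3.00): a=3.5879, h=1.7683
θ=352°:   candidates: C₊=(4.5363,1.7117) cross=10.630; C₋=(4.6182,-1.8239) cross=-10.630
θ=352°:   branch + wants cross > 0 → take C=(4.5363,1.7117) (cross=10.630)
θ=352°: ex = (C−B)/|BC| = (0.8865,0.4627); ey = (-0.4627,0.8865)
θ=352°: P = B + -2.13·ex + 2.31·ey = (-1.9669,0.9230)

θ=26°: -1.91 1.85
θ=309°: -2.32 0.31
θ=349°: -1.98 0.85
θ=352°: -1.97 0.92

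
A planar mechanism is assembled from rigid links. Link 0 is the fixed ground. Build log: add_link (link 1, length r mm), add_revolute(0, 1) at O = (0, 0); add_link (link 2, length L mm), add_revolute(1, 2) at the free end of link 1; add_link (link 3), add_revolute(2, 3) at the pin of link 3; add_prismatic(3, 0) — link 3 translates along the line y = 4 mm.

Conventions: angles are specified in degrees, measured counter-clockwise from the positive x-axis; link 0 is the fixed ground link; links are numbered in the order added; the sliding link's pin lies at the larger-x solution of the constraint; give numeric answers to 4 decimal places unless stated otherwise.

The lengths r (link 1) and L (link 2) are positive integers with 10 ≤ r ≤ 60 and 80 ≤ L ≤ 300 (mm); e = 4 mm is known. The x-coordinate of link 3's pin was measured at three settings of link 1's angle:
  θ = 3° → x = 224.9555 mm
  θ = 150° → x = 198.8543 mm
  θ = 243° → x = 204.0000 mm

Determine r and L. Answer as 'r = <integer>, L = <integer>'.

constraint per measurement: (x − r cos θ)² + (r sin θ − e)² = L²
subtracting the θ₁ and θ₂ equations cancels the r² and L² terms:
r = (x₁² − x₂²) / (2[(x₁cos θ₁ + e sin θ₁) − (x₂cos θ₂ + e sin θ₂)]) = 14.0000 → r = 14
L² = (x₁ − r cos θ₁)² + (r sin θ₁ − e)² = 44520.9936 → L = 211.0000 → L = 211
check at θ₃=243°: x = 204.0000 (printed 204.0000) ✓

r = 14, L = 211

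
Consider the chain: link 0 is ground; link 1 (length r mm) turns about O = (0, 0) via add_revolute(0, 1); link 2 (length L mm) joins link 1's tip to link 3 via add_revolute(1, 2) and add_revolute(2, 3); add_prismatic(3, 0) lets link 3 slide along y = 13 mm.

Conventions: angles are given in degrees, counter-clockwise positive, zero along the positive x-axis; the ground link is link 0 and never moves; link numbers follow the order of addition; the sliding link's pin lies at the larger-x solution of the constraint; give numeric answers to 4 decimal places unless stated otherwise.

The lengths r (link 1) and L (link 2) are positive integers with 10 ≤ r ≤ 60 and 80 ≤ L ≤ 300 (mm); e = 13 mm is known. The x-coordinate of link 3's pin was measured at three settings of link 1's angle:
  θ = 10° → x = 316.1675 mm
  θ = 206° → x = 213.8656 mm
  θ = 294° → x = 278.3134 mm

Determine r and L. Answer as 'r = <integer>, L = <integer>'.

constraint per measurement: (x − r cos θ)² + (r sin θ − e)² = L²
subtracting the θ₁ and θ₂ equations cancels the r² and L² terms:
r = (x₁² − x₂²) / (2[(x₁cos θ₁ + e sin θ₁) − (x₂cos θ₂ + e sin θ₂)]) = 53.0000 → r = 53
L² = (x₁ − r cos θ₁)² + (r sin θ₁ − e)² = 69695.9951 → L = 264.0000 → L = 264
check at θ₃=294°: x = 278.3134 (printed 278.3134) ✓

r = 53, L = 264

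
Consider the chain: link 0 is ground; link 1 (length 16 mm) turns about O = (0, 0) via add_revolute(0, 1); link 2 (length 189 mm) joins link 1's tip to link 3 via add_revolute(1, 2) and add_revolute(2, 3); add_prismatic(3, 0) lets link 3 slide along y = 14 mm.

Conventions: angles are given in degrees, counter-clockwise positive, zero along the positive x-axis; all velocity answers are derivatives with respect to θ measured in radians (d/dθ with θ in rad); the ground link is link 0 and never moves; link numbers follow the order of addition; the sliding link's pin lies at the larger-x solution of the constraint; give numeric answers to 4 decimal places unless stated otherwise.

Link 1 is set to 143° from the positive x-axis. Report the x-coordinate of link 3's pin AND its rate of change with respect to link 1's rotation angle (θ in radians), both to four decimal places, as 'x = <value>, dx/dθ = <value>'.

geometry: r = 16 mm, L = 189 mm, e = 14 mm
crank pin P = (r cos θ, r sin θ) = (-12.778168, 9.629040)
h = r sin θ − e = 9.629040 − 14 = -4.370960
x = r cos θ + √(L² − h²) = -12.778168 + 188.949450 = 176.171282
dx/dθ = −r sin θ − h·r cos θ/√(L² − h²) (θ in radians; h = -4.370960) = -9.924637

x = 176.1713, dx/dθ = -9.9246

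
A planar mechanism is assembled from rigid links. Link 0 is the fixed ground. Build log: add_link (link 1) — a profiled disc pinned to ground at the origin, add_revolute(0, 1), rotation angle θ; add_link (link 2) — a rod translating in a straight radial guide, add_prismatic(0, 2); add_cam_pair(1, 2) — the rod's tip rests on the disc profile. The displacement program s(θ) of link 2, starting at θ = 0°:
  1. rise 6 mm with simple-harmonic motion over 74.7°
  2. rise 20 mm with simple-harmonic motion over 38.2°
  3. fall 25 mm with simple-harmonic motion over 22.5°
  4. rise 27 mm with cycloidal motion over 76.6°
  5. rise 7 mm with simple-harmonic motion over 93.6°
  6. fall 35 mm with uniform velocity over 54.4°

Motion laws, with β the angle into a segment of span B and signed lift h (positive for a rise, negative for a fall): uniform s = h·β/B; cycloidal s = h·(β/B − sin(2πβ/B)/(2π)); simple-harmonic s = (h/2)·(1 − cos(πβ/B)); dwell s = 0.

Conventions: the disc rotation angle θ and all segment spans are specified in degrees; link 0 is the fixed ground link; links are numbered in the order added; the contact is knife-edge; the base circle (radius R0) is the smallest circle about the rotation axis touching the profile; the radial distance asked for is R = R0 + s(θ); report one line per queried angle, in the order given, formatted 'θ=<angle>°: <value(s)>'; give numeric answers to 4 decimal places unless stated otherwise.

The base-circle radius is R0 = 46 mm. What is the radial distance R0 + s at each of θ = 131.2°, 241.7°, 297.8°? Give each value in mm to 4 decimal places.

seg 1 [0°–74.7°] simple-harmonic, h=6: full span → s += 6 → s = 6.0000
seg 2 [74.7°–112.9°] simple-harmonic, h=20: full span → s += 20 → s = 26.0000
seg 3 [112.9°–135.4°] simple-harmonic, h=-25: θ=131.2° here. β=18.3, B=22.5. -25/2·(1 − cos(π·0.8133)) = -22.9115 → s = 3.0885
seg 3 [112.9°–135.4°] simple-harmonic, h=-25: full span → s += -25 → s = 1.0000
seg 4 [135.4°–212°] cycloidal, h=27: full span → s += 27 → s = 28.0000
seg 5 [212°–305.6°] simple-harmonic, h=7: θ=241.7° here. β=29.7, B=93.6. 7/2·(1 − cos(π·0.3173)) = 1.5997 → s = 29.5997
seg 5 [212°–305.6°] simple-harmonic, h=7: θ=297.8° here. β=85.8, B=93.6. 7/2·(1 − cos(π·0.9167)) = 6.8807 → s = 34.8807
θ=131.2°: R = R0 + s = 46 + 3.0885 = 49.0885
θ=241.7°: R = R0 + s = 46 + 29.5997 = 75.5997
θ=297.8°: R = R0 + s = 46 + 34.8807 = 80.8807

θ=131.2°: 49.0885
θ=241.7°: 75.5997
θ=297.8°: 80.8807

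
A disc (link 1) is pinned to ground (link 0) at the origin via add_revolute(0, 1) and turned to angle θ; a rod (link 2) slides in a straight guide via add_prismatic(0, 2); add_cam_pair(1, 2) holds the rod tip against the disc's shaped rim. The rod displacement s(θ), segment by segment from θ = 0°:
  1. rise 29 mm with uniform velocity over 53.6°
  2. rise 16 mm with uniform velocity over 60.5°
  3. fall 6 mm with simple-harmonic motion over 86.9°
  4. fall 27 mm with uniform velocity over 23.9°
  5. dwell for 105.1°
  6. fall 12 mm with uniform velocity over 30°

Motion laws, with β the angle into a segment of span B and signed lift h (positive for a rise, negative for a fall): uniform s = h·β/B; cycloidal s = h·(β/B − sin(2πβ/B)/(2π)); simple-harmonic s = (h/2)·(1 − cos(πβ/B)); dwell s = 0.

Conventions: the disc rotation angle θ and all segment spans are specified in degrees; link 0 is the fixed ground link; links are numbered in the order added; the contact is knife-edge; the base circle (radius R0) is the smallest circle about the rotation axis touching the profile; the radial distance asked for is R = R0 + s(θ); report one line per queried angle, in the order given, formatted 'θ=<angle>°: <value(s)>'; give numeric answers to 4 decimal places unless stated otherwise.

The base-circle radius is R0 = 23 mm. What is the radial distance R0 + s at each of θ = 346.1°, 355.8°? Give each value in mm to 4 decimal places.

segment 1 (0° to 53.6°, uniform, h = 29) is passed completely: s = 0.0000 + (29) = 29.0000
segment 2 (53.6° to 114.1°, uniform, h = 16) is passed completely: s = 29.0000 + (16) = 45.0000
segment 3 (114.1° to 201°, simple-harmonic, h = -6) is passed completely: s = 45.0000 + (-6) = 39.0000
segment 4 (201° to 224.9°, uniform, h = -27) is passed completely: s = 39.0000 + (-27) = 12.0000
segment 5 (224.9° to 330°, dwell): s unchanged at 12.0000
θ = 346.1° falls in segment 6 (330° to 360°, uniform, h = -12): β = 346.1 − 330 = 16.1°, B = 30°; Δs = -12·16.1/30 = -6.4400; s = 12.0000 − 6.4400 = 5.5600
θ = 355.8° falls in segment 6 (330° to 360°, uniform, h = -12): β = 355.8 − 330 = 25.8°, B = 30°; Δs = -12·25.8/30 = -10.3200; s = 12.0000 − 10.3200 = 1.6800
θ=346.1°: R = R0 + s = 23 + 5.5600 = 28.5600
θ=355.8°: R = R0 + s = 23 + 1.6800 = 24.6800

θ=346.1°: 28.5600
θ=355.8°: 24.6800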